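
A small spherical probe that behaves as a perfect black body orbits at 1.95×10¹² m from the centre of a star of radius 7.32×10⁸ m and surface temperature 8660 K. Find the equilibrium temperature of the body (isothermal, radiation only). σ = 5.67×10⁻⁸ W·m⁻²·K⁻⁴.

T ≈ 119 K

The star's surface emits σT_*⁴; at distance d the flux is S = σT_*⁴(R_*/d)².
S = 5.67×10⁻⁸·(8660)⁴·(7.32×10⁸/1.95×10¹²)² = 44.94 W/m².
For an isothermal sphere T⁴ = (1−a)S/(4σ) = 1.981×10⁸ K⁴.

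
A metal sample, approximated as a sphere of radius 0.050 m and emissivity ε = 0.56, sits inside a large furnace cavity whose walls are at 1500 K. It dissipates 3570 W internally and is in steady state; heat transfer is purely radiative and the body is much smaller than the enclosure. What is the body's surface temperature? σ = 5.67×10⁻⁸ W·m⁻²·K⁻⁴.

For a small grey body in a large enclosure, net radiated power = εσA(T⁴ − T_w⁴).
Steady state: P = εσA(T⁴ − T_w⁴) with A = 4πr² = 0.03142 m².
T⁴ = P/(εσA) + T_w⁴ = 3570/(0.56·5.67×10⁻⁸·0.03142) + (1500)⁴
    = 3.579×10¹² + 5.062×10¹² = 8.641×10¹² K⁴.

T ≈ 1710 K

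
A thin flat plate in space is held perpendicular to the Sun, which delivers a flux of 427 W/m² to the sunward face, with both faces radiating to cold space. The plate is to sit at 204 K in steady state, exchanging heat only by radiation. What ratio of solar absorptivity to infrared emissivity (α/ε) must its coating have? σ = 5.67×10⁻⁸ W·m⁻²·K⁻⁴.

α/ε ≈ 0.460

Balance: αS·A = εσ·2A·T⁴ ⇒ α/ε = 2σT⁴/S.
α/ε = 2·5.67×10⁻⁸·(204)⁴/427 = 2·5.67×10⁻⁸·1.732×10⁹/427.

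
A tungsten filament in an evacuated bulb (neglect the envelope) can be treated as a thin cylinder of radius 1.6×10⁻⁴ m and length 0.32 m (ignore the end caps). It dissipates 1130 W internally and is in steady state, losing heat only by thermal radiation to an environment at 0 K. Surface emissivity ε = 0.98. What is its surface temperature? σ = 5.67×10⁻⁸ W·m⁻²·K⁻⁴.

Steady state: internal power = radiated power, P = εσA T⁴.
Radiating area A = 2πrL = 3.217×10⁻⁴ m².
T⁴ = P/(εσA) = 1130/(0.98·5.67×10⁻⁸·3.217×10⁻⁴) = 6.321×10¹³ K⁴.
T = (6.321×10¹³)^(1/4).

T ≈ 2820 K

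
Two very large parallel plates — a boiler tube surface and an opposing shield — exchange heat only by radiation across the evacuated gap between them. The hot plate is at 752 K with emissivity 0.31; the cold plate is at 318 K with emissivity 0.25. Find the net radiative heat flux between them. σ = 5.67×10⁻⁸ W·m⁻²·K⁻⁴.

For two infinite grey parallel plates, q = σ(T₁⁴ − T₂⁴)/(1/ε₁ + 1/ε₂ − 1).
T₁⁴ − T₂⁴ = 3.198×10¹¹ − 1.023×10¹⁰ = 3.096×10¹¹ K⁴.
1/ε₁ + 1/ε₂ − 1 = 3.226 + 4.000 − 1 = 6.226.
q = 5.67×10⁻⁸ × 3.096×10¹¹ / 6.226.

q ≈ 2820 W/m²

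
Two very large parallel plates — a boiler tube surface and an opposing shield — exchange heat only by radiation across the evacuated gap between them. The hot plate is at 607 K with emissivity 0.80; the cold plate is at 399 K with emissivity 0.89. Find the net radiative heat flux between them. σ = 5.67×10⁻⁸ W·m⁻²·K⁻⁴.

For two infinite grey parallel plates, q = σ(T₁⁴ − T₂⁴)/(1/ε₁ + 1/ε₂ − 1).
T₁⁴ − T₂⁴ = 1.358×10¹¹ − 2.534×10¹⁰ = 1.104×10¹¹ K⁴.
1/ε₁ + 1/ε₂ − 1 = 1.250 + 1.124 − 1 = 1.374.
q = 5.67×10⁻⁸ × 1.104×10¹¹ / 1.374.

q ≈ 4560 W/m²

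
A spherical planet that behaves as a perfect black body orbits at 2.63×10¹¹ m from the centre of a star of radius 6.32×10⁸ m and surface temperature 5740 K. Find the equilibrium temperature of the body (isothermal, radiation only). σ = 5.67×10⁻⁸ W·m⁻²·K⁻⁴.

T ≈ 199 K

The star's surface emits σT_*⁴; at distance d the flux is S = σT_*⁴(R_*/d)².
S = 5.67×10⁻⁸·(5740)⁴·(6.32×10⁸/2.63×10¹¹)² = 355.4 W/m².
For an isothermal sphere T⁴ = (1−a)S/(4σ) = 1.567×10⁹ K⁴.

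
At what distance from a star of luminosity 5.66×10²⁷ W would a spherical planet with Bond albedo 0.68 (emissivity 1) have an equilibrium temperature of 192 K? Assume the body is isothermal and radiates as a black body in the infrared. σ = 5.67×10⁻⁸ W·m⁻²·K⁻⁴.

d ≈ 6.84×10¹¹ m

For an isothermal black-emitting sphere, (1−a)S·πr² = σ·4πr²·T⁴ ⇒ S = 4σT⁴/(1−a).
S = 4·5.67×10⁻⁸·(192)⁴/0.320 = 963.2 W/m².
Flux falls as S = L/(4πd²), so d = √(L/(4πS)) = √(5.66×10²⁷/(4π·963.2)).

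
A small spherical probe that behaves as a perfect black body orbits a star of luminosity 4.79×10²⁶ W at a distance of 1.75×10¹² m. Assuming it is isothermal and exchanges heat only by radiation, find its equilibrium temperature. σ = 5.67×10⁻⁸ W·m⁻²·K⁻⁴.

First find the stellar flux at distance d: S = L/(4πd²) = 4.79×10²⁶/(4π·(1.75×10¹²)²) = 12.45 W/m².
For an isothermal sphere, absorbed (1−a)S·πr² = emitted σ·4πr²·T⁴, so T⁴ = (1−a)S/(4σ).
T⁴ = 1.00·12.45/(4·5.67×10⁻⁸) = 5.488×10⁷ K⁴.

T ≈ 86.1 K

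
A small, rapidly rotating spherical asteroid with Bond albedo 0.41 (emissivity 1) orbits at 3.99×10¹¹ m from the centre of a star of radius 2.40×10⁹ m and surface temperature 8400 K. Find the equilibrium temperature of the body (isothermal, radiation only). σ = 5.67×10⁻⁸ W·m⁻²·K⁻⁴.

The star's surface emits σT_*⁴; at distance d the flux is S = σT_*⁴(R_*/d)².
S = 5.67×10⁻⁸·(8400)⁴·(2.40×10⁹/3.99×10¹¹)² = 10210 W/m².
For an isothermal sphere T⁴ = (1−a)S/(4σ) = 2.657×10¹⁰ K⁴.

T ≈ 404 K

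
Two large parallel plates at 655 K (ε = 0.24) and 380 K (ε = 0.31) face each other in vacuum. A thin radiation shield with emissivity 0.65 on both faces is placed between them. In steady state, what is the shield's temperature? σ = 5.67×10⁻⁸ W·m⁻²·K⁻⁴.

T_s ≈ 553 K

In steady state the net flux on the hot side equals that on the cold side.
σ(T₁⁴−T_s⁴)/D₁ = σ(T_s⁴−T₂⁴)/D₂, with D₁ = 1/ε₁+1/ε_s−1 = 4.705, D₂ = 1/ε_s+1/ε₂−1 = 3.764.
Solve for T_s⁴: T_s⁴ = (D₂·T₁⁴ + D₁·T₂⁴)/(D₁+D₂) = 9.339×10¹⁰ K⁴.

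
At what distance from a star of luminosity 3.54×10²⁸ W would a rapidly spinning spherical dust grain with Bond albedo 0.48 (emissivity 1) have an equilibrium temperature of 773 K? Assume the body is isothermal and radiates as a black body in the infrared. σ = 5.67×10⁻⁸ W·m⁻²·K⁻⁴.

d ≈ 1.34×10¹¹ m

For an isothermal black-emitting sphere, (1−a)S·πr² = σ·4πr²·T⁴ ⇒ S = 4σT⁴/(1−a).
S = 4·5.67×10⁻⁸·(773)⁴/0.520 = 1.557×10⁵ W/m².
Flux falls as S = L/(4πd²), so d = √(L/(4πS)) = √(3.54×10²⁸/(4π·1.557×10⁵)).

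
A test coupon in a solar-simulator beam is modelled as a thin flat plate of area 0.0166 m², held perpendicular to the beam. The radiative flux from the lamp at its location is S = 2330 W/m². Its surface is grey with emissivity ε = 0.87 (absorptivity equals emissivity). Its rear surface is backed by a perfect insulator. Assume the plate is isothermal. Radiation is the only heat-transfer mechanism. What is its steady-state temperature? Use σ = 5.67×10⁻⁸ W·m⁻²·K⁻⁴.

T ≈ 450 K

At equilibrium, absorbed power = emitted power.
Absorbing cross-section = A = 0.01660 m²; emitting surface = A = 0.01660 m² (ratio 1).
εS·A_cross = εσ·A_surf·T⁴  ⇒  T⁴ = S/(1σ)   (ε cancels).
T⁴ = 2330/(1·5.67×10⁻⁸) = 4.109×10¹⁰ K⁴.
T = (4.109×10¹⁰)^(1/4).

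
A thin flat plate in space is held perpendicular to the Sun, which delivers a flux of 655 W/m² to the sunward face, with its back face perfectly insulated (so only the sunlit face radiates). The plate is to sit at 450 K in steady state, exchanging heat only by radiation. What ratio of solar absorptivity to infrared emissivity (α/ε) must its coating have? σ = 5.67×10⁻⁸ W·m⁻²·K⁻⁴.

Balance: αS·A = εσ·1A·T⁴ ⇒ α/ε = σT⁴/S.
α/ε = 5.67×10⁻⁸·(450)⁴/655 = 5.67×10⁻⁸·4.101×10¹⁰/655.

α/ε ≈ 3.55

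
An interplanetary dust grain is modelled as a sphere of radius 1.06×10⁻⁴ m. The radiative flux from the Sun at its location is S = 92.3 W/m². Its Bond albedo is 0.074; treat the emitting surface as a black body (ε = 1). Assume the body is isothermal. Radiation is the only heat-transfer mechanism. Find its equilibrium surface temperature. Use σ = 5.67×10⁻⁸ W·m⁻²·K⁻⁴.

At equilibrium, absorbed power = emitted power.
Absorbing cross-section = πr² = 3.530×10⁻⁸ m²; emitting surface = 4πr² = 1.412×10⁻⁷ m² (ratio 4).
(1−a)S·A_cross = εσ·A_surf·T⁴  ⇒  T⁴ = (1−a)S/(4σ).
T⁴ = 0.926·92.3/(4·5.67×10⁻⁸) = 3.769×10⁸ K⁴.
T = (3.769×10⁸)^(1/4).

T ≈ 139 K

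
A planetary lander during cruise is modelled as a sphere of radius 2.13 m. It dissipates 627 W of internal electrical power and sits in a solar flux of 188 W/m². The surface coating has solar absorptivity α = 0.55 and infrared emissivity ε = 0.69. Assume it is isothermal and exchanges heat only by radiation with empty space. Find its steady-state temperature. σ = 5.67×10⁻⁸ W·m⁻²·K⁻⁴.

T ≈ 175 K

At steady state, absorbed solar power + internal power = radiated power.
Absorbed: α·S·A_cross = 0.55·188·14.25 = 1474 W (cross-section πr²).
Total input = 1474 + 627 = 2101 W.
Radiated: εσ·A_surf·T⁴ with A_surf = 4πr² = 57.01 m².
T⁴ = 2101/(0.69·5.67×10⁻⁸·57.01) = 9.418×10⁸ K⁴.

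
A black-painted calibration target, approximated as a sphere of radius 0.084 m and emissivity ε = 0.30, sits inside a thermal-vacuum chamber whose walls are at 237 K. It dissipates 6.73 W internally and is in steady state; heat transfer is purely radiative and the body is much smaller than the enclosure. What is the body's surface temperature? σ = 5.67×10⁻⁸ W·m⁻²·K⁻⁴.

For a small grey body in a large enclosure, net radiated power = εσA(T⁴ − T_w⁴).
Steady state: P = εσA(T⁴ − T_w⁴) with A = 4πr² = 0.08867 m².
T⁴ = P/(εσA) + T_w⁴ = 6.73/(0.30·5.67×10⁻⁸·0.08867) + (237)⁴
    = 4.462×10⁹ + 3.155×10⁹ = 7.617×10⁹ K⁴.

T ≈ 295 K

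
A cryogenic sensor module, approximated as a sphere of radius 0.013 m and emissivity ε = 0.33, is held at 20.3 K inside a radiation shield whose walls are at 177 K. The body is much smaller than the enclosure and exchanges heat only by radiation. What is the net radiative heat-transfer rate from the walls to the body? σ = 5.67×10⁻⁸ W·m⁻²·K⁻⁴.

For a small grey body in a large enclosure: P_net = εσA(T_body⁴ − T_wall⁴).
A = 4πr² = 0.002124 m²; T_body⁴ − T_wall⁴ = 1.698×10⁵ − 9.815×10⁸ = -9.813×10⁸ K⁴.
|P_net| = 0.33·5.67×10⁻⁸·0.002124·9.813×10⁸.

P_net ≈ 0.0390 W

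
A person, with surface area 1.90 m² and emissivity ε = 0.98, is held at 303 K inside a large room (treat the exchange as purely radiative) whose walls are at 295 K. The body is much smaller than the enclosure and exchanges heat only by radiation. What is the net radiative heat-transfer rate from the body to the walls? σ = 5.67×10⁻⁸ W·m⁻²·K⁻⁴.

For a small grey body in a large enclosure: P_net = εσA(T_body⁴ − T_wall⁴).
A = 1.90 m²; T_body⁴ − T_wall⁴ = 8.429×10⁹ − 7.573×10⁹ = 8.555×10⁸ K⁴.
|P_net| = 0.98·5.67×10⁻⁸·1.900·8.555×10⁸.

P_net ≈ 90.3 W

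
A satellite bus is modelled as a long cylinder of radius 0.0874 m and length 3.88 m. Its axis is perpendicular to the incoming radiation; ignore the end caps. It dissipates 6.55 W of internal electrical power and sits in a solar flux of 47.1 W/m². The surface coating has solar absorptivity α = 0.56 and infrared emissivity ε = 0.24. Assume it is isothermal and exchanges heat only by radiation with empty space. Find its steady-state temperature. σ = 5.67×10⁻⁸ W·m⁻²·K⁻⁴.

At steady state, absorbed solar power + internal power = radiated power.
Absorbed: α·S·A_cross = 0.56·47.1·0.6782 = 17.89 W (cross-section 2rL).
Total input = 17.89 + 6.55 = 24.44 W.
Radiated: εσ·A_surf·T⁴ with A_surf = 2πrL = 2.131 m².
T⁴ = 24.44/(0.24·5.67×10⁻⁸·2.131) = 8.429×10⁸ K⁴.

T ≈ 170 K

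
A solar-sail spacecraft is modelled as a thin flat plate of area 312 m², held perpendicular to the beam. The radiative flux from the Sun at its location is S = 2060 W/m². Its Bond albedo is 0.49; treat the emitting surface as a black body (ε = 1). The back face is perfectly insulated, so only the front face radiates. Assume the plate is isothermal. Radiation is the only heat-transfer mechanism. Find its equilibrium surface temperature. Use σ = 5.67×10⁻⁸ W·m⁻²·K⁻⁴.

T ≈ 369 K

At equilibrium, absorbed power = emitted power.
Absorbing cross-section = A = 312.0 m²; emitting surface = A = 312.0 m² (ratio 1).
(1−a)S·A_cross = εσ·A_surf·T⁴  ⇒  T⁴ = (1−a)S/(1σ).
T⁴ = 0.510·2060/(1·5.67×10⁻⁸) = 1.853×10¹⁰ K⁴.
T = (1.853×10¹⁰)^(1/4).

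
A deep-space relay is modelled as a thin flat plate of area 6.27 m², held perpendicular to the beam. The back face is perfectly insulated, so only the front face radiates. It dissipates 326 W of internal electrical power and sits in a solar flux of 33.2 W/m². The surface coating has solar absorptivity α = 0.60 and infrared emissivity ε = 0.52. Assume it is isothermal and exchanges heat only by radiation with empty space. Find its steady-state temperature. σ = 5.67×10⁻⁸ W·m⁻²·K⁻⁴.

T ≈ 222 K

At steady state, absorbed solar power + internal power = radiated power.
Absorbed: α·S·A_cross = 0.60·33.2·6.270 = 124.9 W (cross-section A).
Total input = 124.9 + 326 = 450.9 W.
Radiated: εσ·A_surf·T⁴ with A_surf = A = 6.270 m².
T⁴ = 450.9/(0.52·5.67×10⁻⁸·6.270) = 2.439×10⁹ K⁴.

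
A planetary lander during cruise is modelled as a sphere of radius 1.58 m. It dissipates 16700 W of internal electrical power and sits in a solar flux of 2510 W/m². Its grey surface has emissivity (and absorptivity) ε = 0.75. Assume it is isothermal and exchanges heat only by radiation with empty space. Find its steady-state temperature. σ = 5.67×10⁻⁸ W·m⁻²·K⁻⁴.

T ≈ 392 K

At steady state, absorbed solar power + internal power = radiated power.
Absorbed: α·S·A_cross = 0.75·2510·7.843 = 14760 W (cross-section πr²).
Total input = 14760 + 16700 = 31460 W.
Radiated: εσ·A_surf·T⁴ with A_surf = 4πr² = 31.37 m².
T⁴ = 31460/(0.75·5.67×10⁻⁸·31.37) = 2.359×10¹⁰ K⁴.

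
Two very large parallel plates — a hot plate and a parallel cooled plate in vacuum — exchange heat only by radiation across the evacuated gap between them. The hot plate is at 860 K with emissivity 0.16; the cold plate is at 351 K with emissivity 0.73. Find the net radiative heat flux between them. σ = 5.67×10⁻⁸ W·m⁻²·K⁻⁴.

q ≈ 4560 W/m²

For two infinite grey parallel plates, q = σ(T₁⁴ − T₂⁴)/(1/ε₁ + 1/ε₂ − 1).
T₁⁴ − T₂⁴ = 5.470×10¹¹ − 1.518×10¹⁰ = 5.318×10¹¹ K⁴.
1/ε₁ + 1/ε₂ − 1 = 6.250 + 1.370 − 1 = 6.620.
q = 5.67×10⁻⁸ × 5.318×10¹¹ / 6.620.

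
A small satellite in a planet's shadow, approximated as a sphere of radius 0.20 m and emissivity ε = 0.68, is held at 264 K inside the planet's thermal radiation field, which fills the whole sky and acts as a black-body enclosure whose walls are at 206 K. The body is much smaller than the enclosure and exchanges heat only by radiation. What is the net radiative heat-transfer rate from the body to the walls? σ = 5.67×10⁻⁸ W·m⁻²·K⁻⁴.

For a small grey body in a large enclosure: P_net = εσA(T_body⁴ − T_wall⁴).
A = 4πr² = 0.5027 m²; T_body⁴ − T_wall⁴ = 4.858×10⁹ − 1.801×10⁹ = 3.057×10⁹ K⁴.
|P_net| = 0.68·5.67×10⁻⁸·0.5027·3.057×10⁹.

P_net ≈ 59.2 W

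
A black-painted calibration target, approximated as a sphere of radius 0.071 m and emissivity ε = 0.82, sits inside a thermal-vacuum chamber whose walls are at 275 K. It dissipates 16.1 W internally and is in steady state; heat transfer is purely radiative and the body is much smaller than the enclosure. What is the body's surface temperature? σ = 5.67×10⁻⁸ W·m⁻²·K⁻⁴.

T ≈ 325 K

For a small grey body in a large enclosure, net radiated power = εσA(T⁴ − T_w⁴).
Steady state: P = εσA(T⁴ − T_w⁴) with A = 4πr² = 0.06335 m².
T⁴ = P/(εσA) + T_w⁴ = 16.1/(0.82·5.67×10⁻⁸·0.06335) + (275)⁴
    = 5.466×10⁹ + 5.719×10⁹ = 1.119×10¹⁰ K⁴.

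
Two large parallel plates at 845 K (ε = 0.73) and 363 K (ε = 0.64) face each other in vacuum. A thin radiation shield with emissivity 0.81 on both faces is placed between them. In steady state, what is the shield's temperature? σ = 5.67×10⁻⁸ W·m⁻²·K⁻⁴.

In steady state the net flux on the hot side equals that on the cold side.
σ(T₁⁴−T_s⁴)/D₁ = σ(T_s⁴−T₂⁴)/D₂, with D₁ = 1/ε₁+1/ε_s−1 = 1.604, D₂ = 1/ε_s+1/ε₂−1 = 1.797.
Solve for T_s⁴: T_s⁴ = (D₂·T₁⁴ + D₁·T₂⁴)/(D₁+D₂) = 2.775×10¹¹ K⁴.

T_s ≈ 726 K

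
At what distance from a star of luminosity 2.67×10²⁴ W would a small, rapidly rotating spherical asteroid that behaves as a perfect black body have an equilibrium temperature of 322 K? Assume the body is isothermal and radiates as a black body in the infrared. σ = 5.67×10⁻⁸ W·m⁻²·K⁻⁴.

For an isothermal black-emitting sphere, (1−a)S·πr² = σ·4πr²·T⁴ ⇒ S = 4σT⁴/(1−a).
S = 4·5.67×10⁻⁸·(322)⁴/1.00 = 2438 W/m².
Flux falls as S = L/(4πd²), so d = √(L/(4πS)) = √(2.67×10²⁴/(4π·2438)).

d ≈ 9.34×10⁹ m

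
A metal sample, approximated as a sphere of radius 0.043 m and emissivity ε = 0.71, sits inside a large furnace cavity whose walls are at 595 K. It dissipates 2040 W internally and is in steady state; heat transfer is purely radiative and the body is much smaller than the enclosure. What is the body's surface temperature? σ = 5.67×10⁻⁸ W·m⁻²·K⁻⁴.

T ≈ 1230 K

For a small grey body in a large enclosure, net radiated power = εσA(T⁴ − T_w⁴).
Steady state: P = εσA(T⁴ − T_w⁴) with A = 4πr² = 0.02324 m².
T⁴ = P/(εσA) + T_w⁴ = 2040/(0.71·5.67×10⁻⁸·0.02324) + (595)⁴
    = 2.181×10¹² + 1.253×10¹¹ = 2.306×10¹² K⁴.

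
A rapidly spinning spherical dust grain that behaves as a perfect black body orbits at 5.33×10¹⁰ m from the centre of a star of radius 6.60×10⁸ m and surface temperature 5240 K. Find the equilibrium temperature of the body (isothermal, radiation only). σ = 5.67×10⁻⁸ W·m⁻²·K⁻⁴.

The star's surface emits σT_*⁴; at distance d the flux is S = σT_*⁴(R_*/d)².
S = 5.67×10⁻⁸·(5240)⁴·(6.60×10⁸/5.33×10¹⁰)² = 6555 W/m².
For an isothermal sphere T⁴ = (1−a)S/(4σ) = 2.890×10¹⁰ K⁴.

T ≈ 412 K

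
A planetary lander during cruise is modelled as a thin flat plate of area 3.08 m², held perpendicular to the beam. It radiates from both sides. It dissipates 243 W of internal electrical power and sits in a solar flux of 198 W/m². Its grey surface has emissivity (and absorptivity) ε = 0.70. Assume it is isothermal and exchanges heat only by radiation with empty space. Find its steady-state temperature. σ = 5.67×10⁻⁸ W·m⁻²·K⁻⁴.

T ≈ 229 K

At steady state, absorbed solar power + internal power = radiated power.
Absorbed: α·S·A_cross = 0.70·198·3.080 = 426.9 W (cross-section A).
Total input = 426.9 + 243 = 669.9 W.
Radiated: εσ·A_surf·T⁴ with A_surf = 2A = 6.160 m².
T⁴ = 669.9/(0.70·5.67×10⁻⁸·6.160) = 2.740×10⁹ K⁴.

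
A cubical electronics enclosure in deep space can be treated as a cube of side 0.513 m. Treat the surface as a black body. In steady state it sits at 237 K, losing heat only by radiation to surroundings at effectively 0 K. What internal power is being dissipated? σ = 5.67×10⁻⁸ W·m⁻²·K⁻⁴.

P ≈ 282 W

Steady state: P = εσA T⁴.
A = 6L² = 1.579 m²; T⁴ = (237)⁴ = 3.155×10⁹ K⁴.
P = 1.0 × 5.67×10⁻⁸ × 1.579 × 3.155×10⁹.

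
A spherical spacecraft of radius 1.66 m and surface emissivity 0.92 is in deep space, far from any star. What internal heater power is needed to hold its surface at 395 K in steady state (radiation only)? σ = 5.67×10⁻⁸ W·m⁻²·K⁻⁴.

P ≈ 44000 W

P = εσ·4πr²·T⁴.
4πr² = 34.63 m²; T⁴ = 2.434×10¹⁰ K⁴.
P = 0.92·5.67×10⁻⁸·34.63·2.434×10¹⁰.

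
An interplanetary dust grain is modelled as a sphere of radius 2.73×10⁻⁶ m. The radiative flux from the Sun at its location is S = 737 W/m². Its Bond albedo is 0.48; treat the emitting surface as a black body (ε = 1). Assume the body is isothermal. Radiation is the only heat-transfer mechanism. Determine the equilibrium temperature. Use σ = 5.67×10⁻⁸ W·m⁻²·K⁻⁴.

T ≈ 203 K

At equilibrium, absorbed power = emitted power.
Absorbing cross-section = πr² = 2.341×10⁻¹¹ m²; emitting surface = 4πr² = 9.366×10⁻¹¹ m² (ratio 4).
(1−a)S·A_cross = εσ·A_surf·T⁴  ⇒  T⁴ = (1−a)S/(4σ).
T⁴ = 0.520·737/(4·5.67×10⁻⁸) = 1.690×10⁹ K⁴.
T = (1.690×10⁹)^(1/4).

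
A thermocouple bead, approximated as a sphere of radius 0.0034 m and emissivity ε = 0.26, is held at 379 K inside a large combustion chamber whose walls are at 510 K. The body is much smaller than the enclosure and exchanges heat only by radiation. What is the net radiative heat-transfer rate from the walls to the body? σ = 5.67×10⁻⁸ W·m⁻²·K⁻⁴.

P_net ≈ 0.101 W

For a small grey body in a large enclosure: P_net = εσA(T_body⁴ − T_wall⁴).
A = 4πr² = 1.453×10⁻⁴ m²; T_body⁴ − T_wall⁴ = 2.063×10¹⁰ − 6.765×10¹⁰ = -4.702×10¹⁰ K⁴.
|P_net| = 0.26·5.67×10⁻⁸·1.453×10⁻⁴·4.702×10¹⁰.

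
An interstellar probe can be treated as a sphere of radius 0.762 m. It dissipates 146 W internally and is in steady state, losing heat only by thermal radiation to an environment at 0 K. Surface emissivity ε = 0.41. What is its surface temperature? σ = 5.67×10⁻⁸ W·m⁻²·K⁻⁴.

T ≈ 171 K

Steady state: internal power = radiated power, P = εσA T⁴.
Radiating area A = 4πr² = 7.297 m².
T⁴ = P/(εσA) = 146/(0.41·5.67×10⁻⁸·7.297) = 8.607×10⁸ K⁴.
T = (8.607×10⁸)^(1/4).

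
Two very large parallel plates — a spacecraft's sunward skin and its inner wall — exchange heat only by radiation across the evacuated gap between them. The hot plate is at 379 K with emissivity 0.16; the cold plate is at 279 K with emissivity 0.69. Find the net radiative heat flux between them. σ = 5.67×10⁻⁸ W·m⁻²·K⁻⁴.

q ≈ 123 W/m²

For two infinite grey parallel plates, q = σ(T₁⁴ − T₂⁴)/(1/ε₁ + 1/ε₂ − 1).
T₁⁴ − T₂⁴ = 2.063×10¹⁰ − 6.059×10⁹ = 1.457×10¹⁰ K⁴.
1/ε₁ + 1/ε₂ − 1 = 6.250 + 1.449 − 1 = 6.699.
q = 5.67×10⁻⁸ × 1.457×10¹⁰ / 6.699.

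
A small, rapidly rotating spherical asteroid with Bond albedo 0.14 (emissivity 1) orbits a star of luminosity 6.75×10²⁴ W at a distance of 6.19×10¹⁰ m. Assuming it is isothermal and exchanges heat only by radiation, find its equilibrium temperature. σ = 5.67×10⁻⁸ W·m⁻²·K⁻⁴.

First find the stellar flux at distance d: S = L/(4πd²) = 6.75×10²⁴/(4π·(6.19×10¹⁰)²) = 140.2 W/m².
For an isothermal sphere, absorbed (1−a)S·πr² = emitted σ·4πr²·T⁴, so T⁴ = (1−a)S/(4σ).
T⁴ = 0.860·140.2/(4·5.67×10⁻⁸) = 5.316×10⁸ K⁴.

T ≈ 152 K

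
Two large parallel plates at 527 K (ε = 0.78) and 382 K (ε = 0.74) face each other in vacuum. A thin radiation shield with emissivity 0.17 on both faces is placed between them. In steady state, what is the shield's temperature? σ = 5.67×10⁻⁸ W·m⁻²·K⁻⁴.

In steady state the net flux on the hot side equals that on the cold side.
σ(T₁⁴−T_s⁴)/D₁ = σ(T_s⁴−T₂⁴)/D₂, with D₁ = 1/ε₁+1/ε_s−1 = 6.164, D₂ = 1/ε_s+1/ε₂−1 = 6.234.
Solve for T_s⁴: T_s⁴ = (D₂·T₁⁴ + D₁·T₂⁴)/(D₁+D₂) = 4.937×10¹⁰ K⁴.

T_s ≈ 471 K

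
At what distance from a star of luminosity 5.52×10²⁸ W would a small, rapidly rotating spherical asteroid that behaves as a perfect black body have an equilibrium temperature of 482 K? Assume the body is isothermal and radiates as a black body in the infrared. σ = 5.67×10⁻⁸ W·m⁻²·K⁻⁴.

d ≈ 5.99×10¹¹ m

For an isothermal black-emitting sphere, (1−a)S·πr² = σ·4πr²·T⁴ ⇒ S = 4σT⁴/(1−a).
S = 4·5.67×10⁻⁸·(482)⁴/1.00 = 12240 W/m².
Flux falls as S = L/(4πd²), so d = √(L/(4πS)) = √(5.52×10²⁸/(4π·12240)).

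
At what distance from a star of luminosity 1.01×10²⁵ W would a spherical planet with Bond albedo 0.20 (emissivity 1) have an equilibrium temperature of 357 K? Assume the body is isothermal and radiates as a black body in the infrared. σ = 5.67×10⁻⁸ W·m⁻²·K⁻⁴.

For an isothermal black-emitting sphere, (1−a)S·πr² = σ·4πr²·T⁴ ⇒ S = 4σT⁴/(1−a).
S = 4·5.67×10⁻⁸·(357)⁴/0.800 = 4605 W/m².
Flux falls as S = L/(4πd²), so d = √(L/(4πS)) = √(1.01×10²⁵/(4π·4605)).

d ≈ 1.32×10¹⁰ m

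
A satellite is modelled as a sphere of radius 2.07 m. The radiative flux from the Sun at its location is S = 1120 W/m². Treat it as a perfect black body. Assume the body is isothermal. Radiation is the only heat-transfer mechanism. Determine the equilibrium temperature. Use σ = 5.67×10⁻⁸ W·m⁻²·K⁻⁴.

T ≈ 265 K

At equilibrium, absorbed power = emitted power.
Absorbing cross-section = πr² = 13.46 m²; emitting surface = 4πr² = 53.85 m² (ratio 4).
S·A_cross = εσ·A_surf·T⁴  ⇒  T⁴ = S/(4σ).
T⁴ = 1.00·1120/(4·5.67×10⁻⁸) = 4.938×10⁹ K⁴.
T = (4.938×10⁹)^(1/4).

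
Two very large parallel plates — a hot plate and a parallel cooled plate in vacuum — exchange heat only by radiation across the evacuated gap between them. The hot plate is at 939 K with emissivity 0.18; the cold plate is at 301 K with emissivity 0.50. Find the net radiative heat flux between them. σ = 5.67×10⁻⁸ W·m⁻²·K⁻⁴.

For two infinite grey parallel plates, q = σ(T₁⁴ − T₂⁴)/(1/ε₁ + 1/ε₂ − 1).
T₁⁴ − T₂⁴ = 7.774×10¹¹ − 8.209×10⁹ = 7.692×10¹¹ K⁴.
1/ε₁ + 1/ε₂ − 1 = 5.556 + 2.000 − 1 = 6.556.
q = 5.67×10⁻⁸ × 7.692×10¹¹ / 6.556.

q ≈ 6650 W/m²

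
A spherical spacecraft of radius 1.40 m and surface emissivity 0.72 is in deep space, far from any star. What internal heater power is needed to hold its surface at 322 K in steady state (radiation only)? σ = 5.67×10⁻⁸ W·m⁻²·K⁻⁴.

P = εσ·4πr²·T⁴.
4πr² = 24.63 m²; T⁴ = 1.075×10¹⁰ K⁴.
P = 0.72·5.67×10⁻⁸·24.63·1.075×10¹⁰.

P ≈ 10800 W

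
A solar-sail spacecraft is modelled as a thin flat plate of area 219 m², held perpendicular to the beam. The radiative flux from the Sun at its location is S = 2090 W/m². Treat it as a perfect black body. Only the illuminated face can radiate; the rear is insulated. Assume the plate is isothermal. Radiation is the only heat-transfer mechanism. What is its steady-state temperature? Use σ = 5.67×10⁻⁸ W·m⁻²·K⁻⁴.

At equilibrium, absorbed power = emitted power.
Absorbing cross-section = A = 219.0 m²; emitting surface = A = 219.0 m² (ratio 1).
S·A_cross = εσ·A_surf·T⁴  ⇒  T⁴ = S/(1σ).
T⁴ = 1.00·2090/(1·5.67×10⁻⁸) = 3.686×10¹⁰ K⁴.
T = (3.686×10¹⁰)^(1/4).

T ≈ 438 K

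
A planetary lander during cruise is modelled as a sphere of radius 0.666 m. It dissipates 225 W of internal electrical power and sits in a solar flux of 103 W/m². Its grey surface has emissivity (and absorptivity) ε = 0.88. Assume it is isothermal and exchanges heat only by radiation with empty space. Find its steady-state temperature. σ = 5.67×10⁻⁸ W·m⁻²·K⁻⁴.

At steady state, absorbed solar power + internal power = radiated power.
Absorbed: α·S·A_cross = 0.88·103·1.393 = 126.3 W (cross-section πr²).
Total input = 126.3 + 225 = 351.3 W.
Radiated: εσ·A_surf·T⁴ with A_surf = 4πr² = 5.574 m².
T⁴ = 351.3/(0.88·5.67×10⁻⁸·5.574) = 1.263×10⁹ K⁴.

T ≈ 189 K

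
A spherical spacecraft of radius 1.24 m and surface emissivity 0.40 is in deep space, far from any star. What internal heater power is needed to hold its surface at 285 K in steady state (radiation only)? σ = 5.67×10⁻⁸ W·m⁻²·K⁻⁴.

P ≈ 2890 W

P = εσ·4πr²·T⁴.
4πr² = 19.32 m²; T⁴ = 6.598×10⁹ K⁴.
P = 0.40·5.67×10⁻⁸·19.32·6.598×10⁹.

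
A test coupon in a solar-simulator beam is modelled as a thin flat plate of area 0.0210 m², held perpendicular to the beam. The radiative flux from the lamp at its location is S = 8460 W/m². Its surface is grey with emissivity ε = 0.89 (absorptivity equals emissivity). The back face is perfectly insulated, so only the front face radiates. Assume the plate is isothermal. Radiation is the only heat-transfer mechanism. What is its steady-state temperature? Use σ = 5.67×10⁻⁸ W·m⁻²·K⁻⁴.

At equilibrium, absorbed power = emitted power.
Absorbing cross-section = A = 0.02100 m²; emitting surface = A = 0.02100 m² (ratio 1).
εS·A_cross = εσ·A_surf·T⁴  ⇒  T⁴ = S/(1σ)   (ε cancels).
T⁴ = 8460/(1·5.67×10⁻⁸) = 1.492×10¹¹ K⁴.
T = (1.492×10¹¹)^(1/4).

T ≈ 622 K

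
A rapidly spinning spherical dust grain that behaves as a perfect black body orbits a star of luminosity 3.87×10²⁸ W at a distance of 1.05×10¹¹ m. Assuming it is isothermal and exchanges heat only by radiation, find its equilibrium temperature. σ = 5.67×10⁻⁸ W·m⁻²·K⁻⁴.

First find the stellar flux at distance d: S = L/(4πd²) = 3.87×10²⁸/(4π·(1.05×10¹¹)²) = 2.793×10⁵ W/m².
For an isothermal sphere, absorbed (1−a)S·πr² = emitted σ·4πr²·T⁴, so T⁴ = (1−a)S/(4σ).
T⁴ = 1.00·2.793×10⁵/(4·5.67×10⁻⁸) = 1.232×10¹² K⁴.

T ≈ 1050 K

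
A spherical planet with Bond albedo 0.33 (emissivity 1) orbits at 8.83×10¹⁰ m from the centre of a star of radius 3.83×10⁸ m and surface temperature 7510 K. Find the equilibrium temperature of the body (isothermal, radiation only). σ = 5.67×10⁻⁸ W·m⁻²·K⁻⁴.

The star's surface emits σT_*⁴; at distance d the flux is S = σT_*⁴(R_*/d)².
S = 5.67×10⁻⁸·(7510)⁴·(3.83×10⁸/8.83×10¹⁰)² = 3393 W/m².
For an isothermal sphere T⁴ = (1−a)S/(4σ) = 1.002×10¹⁰ K⁴.

T ≈ 316 K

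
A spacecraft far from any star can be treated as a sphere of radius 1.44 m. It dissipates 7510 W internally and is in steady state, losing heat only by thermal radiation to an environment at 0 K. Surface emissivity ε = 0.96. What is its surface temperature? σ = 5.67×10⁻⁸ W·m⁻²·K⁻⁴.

Steady state: internal power = radiated power, P = εσA T⁴.
Radiating area A = 4πr² = 26.06 m².
T⁴ = P/(εσA) = 7510/(0.96·5.67×10⁻⁸·26.06) = 5.295×10⁹ K⁴.
T = (5.295×10⁹)^(1/4).

T ≈ 270 K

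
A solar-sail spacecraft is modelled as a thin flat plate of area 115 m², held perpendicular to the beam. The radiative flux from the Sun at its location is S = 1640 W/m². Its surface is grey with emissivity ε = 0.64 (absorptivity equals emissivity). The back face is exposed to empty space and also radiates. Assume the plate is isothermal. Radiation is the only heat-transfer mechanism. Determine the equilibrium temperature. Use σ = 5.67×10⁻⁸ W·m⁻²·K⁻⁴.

At equilibrium, absorbed power = emitted power.
Absorbing cross-section = A = 115.0 m²; emitting surface = 2A = 230.0 m² (ratio 2).
εS·A_cross = εσ·A_surf·T⁴  ⇒  T⁴ = S/(2σ)   (ε cancels).
T⁴ = 1640/(2·5.67×10⁻⁸) = 1.446×10¹⁰ K⁴.
T = (1.446×10¹⁰)^(1/4).

T ≈ 347 K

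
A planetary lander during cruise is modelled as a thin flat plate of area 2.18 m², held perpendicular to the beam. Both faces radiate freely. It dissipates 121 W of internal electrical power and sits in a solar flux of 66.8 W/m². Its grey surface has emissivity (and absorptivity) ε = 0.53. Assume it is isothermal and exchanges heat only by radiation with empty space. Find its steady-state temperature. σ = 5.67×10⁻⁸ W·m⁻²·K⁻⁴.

At steady state, absorbed solar power + internal power = radiated power.
Absorbed: α·S·A_cross = 0.53·66.8·2.180 = 77.18 W (cross-section A).
Total input = 77.18 + 121 = 198.2 W.
Radiated: εσ·A_surf·T⁴ with A_surf = 2A = 4.360 m².
T⁴ = 198.2/(0.53·5.67×10⁻⁸·4.360) = 1.513×10⁹ K⁴.

T ≈ 197 K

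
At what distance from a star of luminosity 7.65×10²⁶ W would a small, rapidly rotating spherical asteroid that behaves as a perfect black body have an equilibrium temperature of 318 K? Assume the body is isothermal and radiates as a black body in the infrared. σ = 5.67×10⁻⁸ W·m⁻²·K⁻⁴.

d ≈ 1.62×10¹¹ m

For an isothermal black-emitting sphere, (1−a)S·πr² = σ·4πr²·T⁴ ⇒ S = 4σT⁴/(1−a).
S = 4·5.67×10⁻⁸·(318)⁴/1.00 = 2319 W/m².
Flux falls as S = L/(4πd²), so d = √(L/(4πS)) = √(7.65×10²⁶/(4π·2319)).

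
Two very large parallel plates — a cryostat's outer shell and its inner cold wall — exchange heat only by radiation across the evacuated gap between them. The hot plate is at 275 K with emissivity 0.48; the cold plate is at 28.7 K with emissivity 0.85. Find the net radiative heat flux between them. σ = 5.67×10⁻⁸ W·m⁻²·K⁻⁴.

For two infinite grey parallel plates, q = σ(T₁⁴ − T₂⁴)/(1/ε₁ + 1/ε₂ − 1).
T₁⁴ − T₂⁴ = 5.719×10⁹ − 6.785×10⁵ = 5.718×10⁹ K⁴.
1/ε₁ + 1/ε₂ − 1 = 2.083 + 1.176 − 1 = 2.260.
q = 5.67×10⁻⁸ × 5.718×10⁹ / 2.260.

q ≈ 143 W/m²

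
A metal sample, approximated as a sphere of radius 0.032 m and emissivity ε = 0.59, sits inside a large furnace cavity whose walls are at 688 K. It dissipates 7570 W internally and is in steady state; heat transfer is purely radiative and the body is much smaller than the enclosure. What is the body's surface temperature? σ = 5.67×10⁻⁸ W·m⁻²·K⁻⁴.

For a small grey body in a large enclosure, net radiated power = εσA(T⁴ − T_w⁴).
Steady state: P = εσA(T⁴ − T_w⁴) with A = 4πr² = 0.01287 m².
T⁴ = P/(εσA) + T_w⁴ = 7570/(0.59·5.67×10⁻⁸·0.01287) + (688)⁴
    = 1.759×10¹³ + 2.241×10¹¹ = 1.781×10¹³ K⁴.

T ≈ 2050 K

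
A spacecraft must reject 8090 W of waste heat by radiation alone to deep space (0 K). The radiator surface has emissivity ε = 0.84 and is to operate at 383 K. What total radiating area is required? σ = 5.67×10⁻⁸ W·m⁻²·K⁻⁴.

A ≈ 7.89 m²

P = εσA T⁴ ⇒ A = P/(εσT⁴).
T⁴ = 2.152×10¹⁰ K⁴.
A = 8090/(0.84 × 5.67×10⁻⁸ × 2.152×10¹⁰).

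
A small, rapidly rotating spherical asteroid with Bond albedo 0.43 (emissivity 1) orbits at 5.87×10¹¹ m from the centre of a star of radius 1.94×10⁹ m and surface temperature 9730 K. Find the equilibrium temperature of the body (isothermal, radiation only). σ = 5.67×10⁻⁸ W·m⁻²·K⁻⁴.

T ≈ 344 K

The star's surface emits σT_*⁴; at distance d the flux is S = σT_*⁴(R_*/d)².
S = 5.67×10⁻⁸·(9730)⁴·(1.94×10⁹/5.87×10¹¹)² = 5551 W/m².
For an isothermal sphere T⁴ = (1−a)S/(4σ) = 1.395×10¹⁰ K⁴.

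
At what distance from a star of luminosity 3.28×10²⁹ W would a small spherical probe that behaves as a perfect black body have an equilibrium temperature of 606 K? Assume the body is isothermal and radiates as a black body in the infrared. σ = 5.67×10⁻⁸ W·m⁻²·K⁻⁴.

d ≈ 9.24×10¹¹ m

For an isothermal black-emitting sphere, (1−a)S·πr² = σ·4πr²·T⁴ ⇒ S = 4σT⁴/(1−a).
S = 4·5.67×10⁻⁸·(606)⁴/1.00 = 30590 W/m².
Flux falls as S = L/(4πd²), so d = √(L/(4πS)) = √(3.28×10²⁹/(4π·30590)).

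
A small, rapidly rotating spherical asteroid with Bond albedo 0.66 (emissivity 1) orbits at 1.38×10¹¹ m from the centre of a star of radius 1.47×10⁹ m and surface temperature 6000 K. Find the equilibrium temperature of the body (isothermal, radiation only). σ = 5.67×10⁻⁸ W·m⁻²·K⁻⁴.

The star's surface emits σT_*⁴; at distance d the flux is S = σT_*⁴(R_*/d)².
S = 5.67×10⁻⁸·(6000)⁴·(1.47×10⁹/1.38×10¹¹)² = 8338 W/m².
For an isothermal sphere T⁴ = (1−a)S/(4σ) = 1.250×10¹⁰ K⁴.

T ≈ 334 K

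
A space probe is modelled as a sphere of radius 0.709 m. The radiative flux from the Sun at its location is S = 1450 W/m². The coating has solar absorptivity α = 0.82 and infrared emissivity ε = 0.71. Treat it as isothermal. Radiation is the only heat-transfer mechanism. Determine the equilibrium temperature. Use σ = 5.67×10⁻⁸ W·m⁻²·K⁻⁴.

T ≈ 293 K

At equilibrium, absorbed power = emitted power.
Absorbing cross-section = πr² = 1.579 m²; emitting surface = 4πr² = 6.317 m² (ratio 4).
αS·A_cross = εσ·A_surf·T⁴  ⇒  T⁴ = αS/(ε·4σ).
T⁴ = 0.820·1450/(0.71·4·5.67×10⁻⁸) = 7.384×10⁹ K⁴.
T = (7.384×10⁹)^(1/4).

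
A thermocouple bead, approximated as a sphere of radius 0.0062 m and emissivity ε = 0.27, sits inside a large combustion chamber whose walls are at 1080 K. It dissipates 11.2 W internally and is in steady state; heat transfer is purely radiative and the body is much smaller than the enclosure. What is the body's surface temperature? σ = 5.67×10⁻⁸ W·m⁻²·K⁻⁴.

T ≈ 1300 K

For a small grey body in a large enclosure, net radiated power = εσA(T⁴ − T_w⁴).
Steady state: P = εσA(T⁴ − T_w⁴) with A = 4πr² = 4.831×10⁻⁴ m².
T⁴ = P/(εσA) + T_w⁴ = 11.2/(0.27·5.67×10⁻⁸·4.831×10⁻⁴) + (1080)⁴
    = 1.515×10¹² + 1.360×10¹² = 2.875×10¹² K⁴.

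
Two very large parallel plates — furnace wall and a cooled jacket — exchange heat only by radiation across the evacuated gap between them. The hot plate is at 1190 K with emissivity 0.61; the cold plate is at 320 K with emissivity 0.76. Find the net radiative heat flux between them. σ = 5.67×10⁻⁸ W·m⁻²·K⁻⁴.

For two infinite grey parallel plates, q = σ(T₁⁴ − T₂⁴)/(1/ε₁ + 1/ε₂ − 1).
T₁⁴ − T₂⁴ = 2.005×10¹² − 1.049×10¹⁰ = 1.995×10¹² K⁴.
1/ε₁ + 1/ε₂ − 1 = 1.639 + 1.316 − 1 = 1.955.
q = 5.67×10⁻⁸ × 1.995×10¹² / 1.955.

q ≈ 57900 W/m²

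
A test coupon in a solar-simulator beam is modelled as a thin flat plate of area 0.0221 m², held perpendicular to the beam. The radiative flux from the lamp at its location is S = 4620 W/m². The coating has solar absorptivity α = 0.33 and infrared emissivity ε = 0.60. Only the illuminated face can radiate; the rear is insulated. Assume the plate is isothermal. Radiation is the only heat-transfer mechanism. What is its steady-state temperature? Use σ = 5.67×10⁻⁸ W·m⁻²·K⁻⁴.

At equilibrium, absorbed power = emitted power.
Absorbing cross-section = A = 0.02210 m²; emitting surface = A = 0.02210 m² (ratio 1).
αS·A_cross = εσ·A_surf·T⁴  ⇒  T⁴ = αS/(ε·1σ).
T⁴ = 0.330·4620/(0.60·1·5.67×10⁻⁸) = 4.481×10¹⁰ K⁴.
T = (4.481×10¹⁰)^(1/4).

T ≈ 460 K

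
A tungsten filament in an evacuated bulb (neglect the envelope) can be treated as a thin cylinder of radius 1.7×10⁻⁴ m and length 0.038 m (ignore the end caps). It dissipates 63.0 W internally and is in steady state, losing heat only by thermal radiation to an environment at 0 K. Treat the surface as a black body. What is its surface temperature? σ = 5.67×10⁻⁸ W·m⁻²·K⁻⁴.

Steady state: internal power = radiated power, P = εσA T⁴.
Radiating area A = 2πrL = 4.059×10⁻⁵ m².
T⁴ = P/(εσA) = 63.0/(1.0·5.67×10⁻⁸·4.059×10⁻⁵) = 2.737×10¹³ K⁴.
T = (2.737×10¹³)^(1/4).

T ≈ 2290 K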